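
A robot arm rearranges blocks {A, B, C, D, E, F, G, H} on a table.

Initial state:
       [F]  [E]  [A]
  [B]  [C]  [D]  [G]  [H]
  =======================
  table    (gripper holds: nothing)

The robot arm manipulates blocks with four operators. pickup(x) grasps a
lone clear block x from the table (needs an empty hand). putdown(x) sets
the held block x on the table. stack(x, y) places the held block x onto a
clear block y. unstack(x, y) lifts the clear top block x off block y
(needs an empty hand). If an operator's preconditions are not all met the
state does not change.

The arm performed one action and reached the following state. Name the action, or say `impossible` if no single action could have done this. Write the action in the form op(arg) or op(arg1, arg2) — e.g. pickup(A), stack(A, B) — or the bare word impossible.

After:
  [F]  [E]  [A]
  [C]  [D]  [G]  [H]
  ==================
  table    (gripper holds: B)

pickup(B)

target: towers=[C/F; D/E; G/A; H] holding=B
     unstack(A, G) → towers=[B; C/F; D/E; G; H] holding=A
     unstack(E, D) → towers=[B; C/F; D; G/A; H] holding=E
         pickup(H) → towers=[B; C/F; D/E; G/A] holding=H
         pickup(B) → towers=[C/F; D/E; G/A; H] holding=B  ← match
     unstack(F, C) → towers=[B; C; D/E; G/A; H] holding=F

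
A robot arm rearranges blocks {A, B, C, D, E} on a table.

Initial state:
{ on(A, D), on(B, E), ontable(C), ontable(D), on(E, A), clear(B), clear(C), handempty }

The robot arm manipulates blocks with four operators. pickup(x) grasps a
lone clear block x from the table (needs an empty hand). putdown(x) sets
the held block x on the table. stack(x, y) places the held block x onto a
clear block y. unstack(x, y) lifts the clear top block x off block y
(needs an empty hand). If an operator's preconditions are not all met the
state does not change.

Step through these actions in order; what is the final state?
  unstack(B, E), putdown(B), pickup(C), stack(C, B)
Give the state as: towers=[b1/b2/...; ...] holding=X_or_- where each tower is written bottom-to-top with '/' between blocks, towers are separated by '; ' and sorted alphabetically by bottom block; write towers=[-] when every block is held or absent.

towers=[B/C; D/A/E] holding=-

step 1 (unstack(B, E)): towers=[C; D/A/E] holding=B
step 2 (putdown(B)): towers=[B; C; D/A/E] holding=-
step 3 (pickup(C)): towers=[B; D/A/E] holding=C
step 4 (stack(C, B)): towers=[B/C; D/A/E] holding=-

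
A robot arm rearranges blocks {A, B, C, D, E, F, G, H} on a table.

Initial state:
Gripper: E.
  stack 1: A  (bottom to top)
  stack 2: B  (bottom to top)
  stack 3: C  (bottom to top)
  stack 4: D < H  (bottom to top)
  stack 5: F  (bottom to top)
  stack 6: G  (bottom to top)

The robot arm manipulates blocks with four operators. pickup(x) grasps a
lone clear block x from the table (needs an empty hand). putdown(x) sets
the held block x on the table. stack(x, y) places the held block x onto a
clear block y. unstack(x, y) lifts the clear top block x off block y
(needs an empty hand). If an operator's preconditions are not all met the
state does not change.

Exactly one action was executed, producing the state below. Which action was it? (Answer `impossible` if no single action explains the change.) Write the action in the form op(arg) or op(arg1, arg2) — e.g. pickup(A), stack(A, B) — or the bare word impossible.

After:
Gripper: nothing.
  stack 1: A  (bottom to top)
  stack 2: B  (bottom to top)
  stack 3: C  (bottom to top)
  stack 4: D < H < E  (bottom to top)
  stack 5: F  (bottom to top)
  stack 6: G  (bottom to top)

target: towers=[A; B; C; D/H/E; F; G] holding=-
        putdown(E) → towers=[A; B; C; D/H; E; F; G] holding=-
       stack(E, G) → towers=[A; B; C; D/H; F; G/E] holding=-
       stack(E, A) → towers=[A/E; B; C; D/H; F; G] holding=-
       stack(E, H) → towers=[A; B; C; D/H/E; F; G] holding=-  ← match
       stack(E, B) → towers=[A; B/E; C; D/H; F; G] holding=-
       stack(E, F) → towers=[A; B; C; D/H; F/E; G] holding=-
       stack(E, C) → towers=[A; B; C/E; D/H; F; G] holding=-

stack(E, H)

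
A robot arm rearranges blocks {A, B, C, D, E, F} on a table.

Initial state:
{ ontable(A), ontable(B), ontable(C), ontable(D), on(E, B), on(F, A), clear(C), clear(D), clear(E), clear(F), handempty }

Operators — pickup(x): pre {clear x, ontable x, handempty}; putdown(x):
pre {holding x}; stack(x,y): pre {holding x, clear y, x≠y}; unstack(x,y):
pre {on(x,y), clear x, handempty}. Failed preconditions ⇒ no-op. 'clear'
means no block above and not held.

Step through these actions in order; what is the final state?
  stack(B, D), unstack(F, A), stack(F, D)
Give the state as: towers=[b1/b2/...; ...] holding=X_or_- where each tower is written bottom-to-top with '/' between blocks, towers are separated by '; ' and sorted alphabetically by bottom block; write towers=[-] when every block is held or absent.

towers=[A; B/E; C; D/F] holding=-

step 1 (stack(B, D)) [no-op]: towers=[A/F; B/E; C; D] holding=-
step 2 (unstack(F, A)): towers=[A; B/E; C; D] holding=F
step 3 (stack(F, D)): towers=[A; B/E; C; D/F] holding=-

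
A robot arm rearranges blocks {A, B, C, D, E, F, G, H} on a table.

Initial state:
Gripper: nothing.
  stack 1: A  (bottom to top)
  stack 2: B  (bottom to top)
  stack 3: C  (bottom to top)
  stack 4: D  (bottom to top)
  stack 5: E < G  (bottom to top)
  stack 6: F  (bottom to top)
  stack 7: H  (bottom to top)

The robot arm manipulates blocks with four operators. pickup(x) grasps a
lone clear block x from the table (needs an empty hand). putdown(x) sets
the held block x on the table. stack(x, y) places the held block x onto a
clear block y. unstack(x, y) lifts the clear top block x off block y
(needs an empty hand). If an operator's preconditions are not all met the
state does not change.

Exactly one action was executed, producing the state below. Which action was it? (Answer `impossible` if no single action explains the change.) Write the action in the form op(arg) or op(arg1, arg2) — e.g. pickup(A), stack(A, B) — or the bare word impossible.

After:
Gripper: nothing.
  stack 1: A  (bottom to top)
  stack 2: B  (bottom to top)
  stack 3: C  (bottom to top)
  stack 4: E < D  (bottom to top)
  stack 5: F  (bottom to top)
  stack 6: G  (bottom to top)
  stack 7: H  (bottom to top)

impossible

target: towers=[A; B; C; E/D; F; G; H] holding=-
     unstack(G, E) → towers=[A; B; C; D; E; F; H] holding=G
         pickup(A) → towers=[B; C; D; E/G; F; H] holding=A
         pickup(H) → towers=[A; B; C; D; E/G; F] holding=H
         pickup(B) → towers=[A; C; D; E/G; F; H] holding=B
         pickup(F) → towers=[A; B; C; D; E/G; H] holding=F
         pickup(D) → towers=[A; B; C; E/G; F; H] holding=D
         pickup(C) → towers=[A; B; D; E/G; F; H] holding=C
none of the 7 applicable actions match → impossible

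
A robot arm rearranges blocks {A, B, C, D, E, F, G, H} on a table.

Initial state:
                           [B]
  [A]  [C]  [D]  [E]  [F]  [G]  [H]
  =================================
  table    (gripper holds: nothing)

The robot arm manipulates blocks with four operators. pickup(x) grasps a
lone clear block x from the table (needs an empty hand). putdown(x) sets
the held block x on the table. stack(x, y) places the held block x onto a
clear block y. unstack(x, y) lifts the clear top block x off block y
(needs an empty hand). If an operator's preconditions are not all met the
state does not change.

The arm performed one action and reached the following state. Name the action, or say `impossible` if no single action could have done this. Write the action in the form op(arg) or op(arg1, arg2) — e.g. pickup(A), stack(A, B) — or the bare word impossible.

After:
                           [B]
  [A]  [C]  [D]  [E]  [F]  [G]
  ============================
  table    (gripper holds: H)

pickup(H)

target: towers=[A; C; D; E; F; G/B] holding=H
         pickup(A) → towers=[C; D; E; F; G/B; H] holding=A
         pickup(E) → towers=[A; C; D; F; G/B; H] holding=E
         pickup(H) → towers=[A; C; D; E; F; G/B] holding=H  ← match
     unstack(B, G) → towers=[A; C; D; E; F; G; H] holding=B
         pickup(F) → towers=[A; C; D; E; G/B; H] holding=F
         pickup(D) → towers=[A; C; E; F; G/B; H] holding=D
         pickup(C) → towers=[A; D; E; F; G/B; H] holding=C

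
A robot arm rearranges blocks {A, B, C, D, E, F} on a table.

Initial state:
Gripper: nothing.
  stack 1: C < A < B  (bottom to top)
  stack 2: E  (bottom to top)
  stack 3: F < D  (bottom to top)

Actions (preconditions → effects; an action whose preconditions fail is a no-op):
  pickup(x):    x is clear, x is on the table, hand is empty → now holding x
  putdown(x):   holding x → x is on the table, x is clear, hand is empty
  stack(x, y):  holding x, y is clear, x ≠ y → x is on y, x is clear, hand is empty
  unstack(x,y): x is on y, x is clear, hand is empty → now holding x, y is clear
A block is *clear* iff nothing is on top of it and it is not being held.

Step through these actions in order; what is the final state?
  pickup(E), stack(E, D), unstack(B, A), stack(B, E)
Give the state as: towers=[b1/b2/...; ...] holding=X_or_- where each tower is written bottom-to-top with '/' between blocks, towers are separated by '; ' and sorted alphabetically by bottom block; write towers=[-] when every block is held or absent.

step 1 (pickup(E)): towers=[C/A/B; F/D] holding=E
step 2 (stack(E, D)): towers=[C/A/B; F/D/E] holding=-
step 3 (unstack(B, A)): towers=[C/A; F/D/E] holding=B
step 4 (stack(B, E)): towers=[C/A; F/D/E/B] holding=-

towers=[C/A; F/D/E/B] holding=-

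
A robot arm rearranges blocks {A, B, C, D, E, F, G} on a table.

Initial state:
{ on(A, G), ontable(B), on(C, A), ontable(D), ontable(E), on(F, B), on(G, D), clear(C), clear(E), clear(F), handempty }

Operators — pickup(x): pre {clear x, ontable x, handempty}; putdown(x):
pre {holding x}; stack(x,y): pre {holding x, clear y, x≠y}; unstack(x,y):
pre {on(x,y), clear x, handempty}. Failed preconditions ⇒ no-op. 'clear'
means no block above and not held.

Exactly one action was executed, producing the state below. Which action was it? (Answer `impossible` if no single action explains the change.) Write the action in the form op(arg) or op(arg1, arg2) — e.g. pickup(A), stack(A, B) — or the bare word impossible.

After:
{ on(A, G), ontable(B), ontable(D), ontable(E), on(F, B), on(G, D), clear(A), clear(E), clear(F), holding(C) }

unstack(C, A)

target: towers=[B/F; D/G/A; E] holding=C
     unstack(F, B) → towers=[B; D/G/A/C; E] holding=F
         pickup(E) → towers=[B/F; D/G/A/C] holding=E
     unstack(C, A) → towers=[B/F; D/G/A; E] holding=C  ← match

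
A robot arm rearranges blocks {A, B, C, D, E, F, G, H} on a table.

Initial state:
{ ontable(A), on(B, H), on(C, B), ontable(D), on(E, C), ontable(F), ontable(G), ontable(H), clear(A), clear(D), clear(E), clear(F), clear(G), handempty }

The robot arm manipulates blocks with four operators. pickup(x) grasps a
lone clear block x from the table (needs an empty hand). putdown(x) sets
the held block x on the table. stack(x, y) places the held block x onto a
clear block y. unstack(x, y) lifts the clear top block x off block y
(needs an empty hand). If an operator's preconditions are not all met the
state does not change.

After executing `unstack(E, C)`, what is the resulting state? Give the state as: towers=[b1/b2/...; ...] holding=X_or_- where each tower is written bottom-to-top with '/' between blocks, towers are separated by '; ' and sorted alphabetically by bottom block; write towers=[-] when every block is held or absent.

before: towers=[A; D; F; G; H/B/C/E] holding=-
pre[unstack(E, C)]: on(E,C) yes, clear(E) yes, handempty yes
all met → apply unstack(E, C)
after:  towers=[A; D; F; G; H/B/C] holding=E

towers=[A; D; F; G; H/B/C] holding=E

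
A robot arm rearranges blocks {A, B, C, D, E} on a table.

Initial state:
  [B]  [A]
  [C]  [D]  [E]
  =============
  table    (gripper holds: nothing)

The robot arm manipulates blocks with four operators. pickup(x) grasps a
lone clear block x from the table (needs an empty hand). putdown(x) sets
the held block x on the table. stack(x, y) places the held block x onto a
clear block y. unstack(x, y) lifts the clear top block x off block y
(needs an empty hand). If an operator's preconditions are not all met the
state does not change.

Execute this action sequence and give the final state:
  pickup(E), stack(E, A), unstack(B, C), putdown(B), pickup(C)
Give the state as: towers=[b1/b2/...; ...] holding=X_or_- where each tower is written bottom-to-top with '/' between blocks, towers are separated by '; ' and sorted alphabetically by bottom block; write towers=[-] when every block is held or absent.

towers=[B; D/A/E] holding=C

step 1 (pickup(E)): towers=[C/B; D/A] holding=E
step 2 (stack(E, A)): towers=[C/B; D/A/E] holding=-
step 3 (unstack(B, C)): towers=[C; D/A/E] holding=B
step 4 (putdown(B)): towers=[B; C; D/A/E] holding=-
step 5 (pickup(C)): towers=[B; D/A/E] holding=C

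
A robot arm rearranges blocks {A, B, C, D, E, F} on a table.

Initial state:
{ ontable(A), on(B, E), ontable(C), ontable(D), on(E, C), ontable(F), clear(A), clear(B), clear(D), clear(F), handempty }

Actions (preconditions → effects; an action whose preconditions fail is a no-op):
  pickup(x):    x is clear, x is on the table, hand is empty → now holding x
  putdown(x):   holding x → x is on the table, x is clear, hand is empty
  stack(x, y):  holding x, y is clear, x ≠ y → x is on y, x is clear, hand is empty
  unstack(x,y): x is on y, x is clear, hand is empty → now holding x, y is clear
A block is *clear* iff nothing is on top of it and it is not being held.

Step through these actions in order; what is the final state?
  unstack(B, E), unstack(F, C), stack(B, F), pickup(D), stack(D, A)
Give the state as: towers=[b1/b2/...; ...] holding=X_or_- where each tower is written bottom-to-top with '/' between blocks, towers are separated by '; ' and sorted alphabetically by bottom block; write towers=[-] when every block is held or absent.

towers=[A/D; C/E; F/B] holding=-

step 1 (unstack(B, E)): towers=[A; C/E; D; F] holding=B
step 2 (unstack(F, C)) [no-op]: towers=[A; C/E; D; F] holding=B
step 3 (stack(B, F)): towers=[A; C/E; D; F/B] holding=-
step 4 (pickup(D)): towers=[A; C/E; F/B] holding=D
step 5 (stack(D, A)): towers=[A/D; C/E; F/B] holding=-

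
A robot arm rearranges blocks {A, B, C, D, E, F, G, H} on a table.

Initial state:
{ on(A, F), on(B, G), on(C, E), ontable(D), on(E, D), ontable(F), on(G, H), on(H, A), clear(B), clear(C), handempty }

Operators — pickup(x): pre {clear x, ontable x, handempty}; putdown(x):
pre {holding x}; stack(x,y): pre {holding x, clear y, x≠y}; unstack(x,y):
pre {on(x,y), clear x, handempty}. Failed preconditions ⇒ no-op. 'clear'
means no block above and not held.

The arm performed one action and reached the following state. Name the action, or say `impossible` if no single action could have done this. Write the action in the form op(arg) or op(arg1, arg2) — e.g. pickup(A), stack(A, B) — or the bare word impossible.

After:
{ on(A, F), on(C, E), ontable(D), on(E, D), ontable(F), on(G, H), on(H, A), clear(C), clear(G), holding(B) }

target: towers=[D/E/C; F/A/H/G] holding=B
     unstack(B, G) → towers=[D/E/C; F/A/H/G] holding=B  ← match
     unstack(C, E) → towers=[D/E; F/A/H/G/B] holding=C

unstack(B, G)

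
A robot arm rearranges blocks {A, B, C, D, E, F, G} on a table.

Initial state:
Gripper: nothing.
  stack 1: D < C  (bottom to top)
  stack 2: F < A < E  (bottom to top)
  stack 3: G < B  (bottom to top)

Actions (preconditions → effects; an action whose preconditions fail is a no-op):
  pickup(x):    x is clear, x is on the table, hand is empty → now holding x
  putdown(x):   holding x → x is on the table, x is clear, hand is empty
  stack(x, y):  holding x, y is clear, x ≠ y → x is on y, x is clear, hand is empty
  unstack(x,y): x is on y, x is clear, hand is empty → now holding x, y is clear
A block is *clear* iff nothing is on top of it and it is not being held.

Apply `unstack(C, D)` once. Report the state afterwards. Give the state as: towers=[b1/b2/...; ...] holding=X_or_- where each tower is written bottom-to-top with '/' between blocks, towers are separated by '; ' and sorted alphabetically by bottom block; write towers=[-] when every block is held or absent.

before: towers=[D/C; F/A/E; G/B] holding=-
pre[unstack(C, D)]: on(C,D) yes, clear(C) yes, handempty yes
all met → apply unstack(C, D)
after:  towers=[D; F/A/E; G/B] holding=C

towers=[D; F/A/E; G/B] holding=C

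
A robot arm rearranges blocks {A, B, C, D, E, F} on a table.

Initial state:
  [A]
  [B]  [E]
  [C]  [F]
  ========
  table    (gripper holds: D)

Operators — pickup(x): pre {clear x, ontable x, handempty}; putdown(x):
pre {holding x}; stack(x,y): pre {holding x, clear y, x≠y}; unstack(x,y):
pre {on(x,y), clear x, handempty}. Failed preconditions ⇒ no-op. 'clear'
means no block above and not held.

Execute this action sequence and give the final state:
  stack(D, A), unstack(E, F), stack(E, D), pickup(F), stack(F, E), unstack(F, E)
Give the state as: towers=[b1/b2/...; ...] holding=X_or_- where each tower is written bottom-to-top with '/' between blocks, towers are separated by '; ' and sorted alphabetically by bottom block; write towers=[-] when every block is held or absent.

step 1 (stack(D, A)): towers=[C/B/A/D; F/E] holding=-
step 2 (unstack(E, F)): towers=[C/B/A/D; F] holding=E
step 3 (stack(E, D)): towers=[C/B/A/D/E; F] holding=-
step 4 (pickup(F)): towers=[C/B/A/D/E] holding=F
step 5 (stack(F, E)): towers=[C/B/A/D/E/F] holding=-
step 6 (unstack(F, E)): towers=[C/B/A/D/E] holding=F

towers=[C/B/A/D/E] holding=F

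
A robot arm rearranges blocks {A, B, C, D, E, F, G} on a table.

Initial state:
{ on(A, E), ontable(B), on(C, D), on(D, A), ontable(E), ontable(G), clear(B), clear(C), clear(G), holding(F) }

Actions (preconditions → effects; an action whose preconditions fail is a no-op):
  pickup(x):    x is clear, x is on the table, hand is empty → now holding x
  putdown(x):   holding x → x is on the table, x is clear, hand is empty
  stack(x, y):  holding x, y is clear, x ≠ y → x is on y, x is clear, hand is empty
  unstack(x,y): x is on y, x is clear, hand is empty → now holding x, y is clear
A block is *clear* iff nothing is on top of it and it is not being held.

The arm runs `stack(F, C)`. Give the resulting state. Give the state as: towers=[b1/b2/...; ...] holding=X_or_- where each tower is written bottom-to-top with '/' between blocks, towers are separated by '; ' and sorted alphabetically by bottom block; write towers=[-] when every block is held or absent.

before: towers=[B; E/A/D/C; G] holding=F
pre[stack(F, C)]: holding(F) yes, clear(C) yes, F≠C yes
all met → apply stack(F, C)
after:  towers=[B; E/A/D/C/F; G] holding=-

towers=[B; E/A/D/C/F; G] holding=-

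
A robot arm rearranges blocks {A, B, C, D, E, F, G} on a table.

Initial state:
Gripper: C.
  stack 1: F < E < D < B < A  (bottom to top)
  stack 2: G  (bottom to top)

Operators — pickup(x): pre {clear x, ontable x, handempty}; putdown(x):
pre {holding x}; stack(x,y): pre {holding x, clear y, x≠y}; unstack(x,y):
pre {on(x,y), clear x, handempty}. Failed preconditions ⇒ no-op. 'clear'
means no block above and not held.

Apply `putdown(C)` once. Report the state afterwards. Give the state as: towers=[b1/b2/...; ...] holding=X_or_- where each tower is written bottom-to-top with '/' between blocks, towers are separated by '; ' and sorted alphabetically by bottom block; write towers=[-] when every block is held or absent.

before: towers=[F/E/D/B/A; G] holding=C
pre[putdown(C)]: holding(C) ok
all met → apply putdown(C)
after:  towers=[C; F/E/D/B/A; G] holding=-

towers=[C; F/E/D/B/A; G] holding=-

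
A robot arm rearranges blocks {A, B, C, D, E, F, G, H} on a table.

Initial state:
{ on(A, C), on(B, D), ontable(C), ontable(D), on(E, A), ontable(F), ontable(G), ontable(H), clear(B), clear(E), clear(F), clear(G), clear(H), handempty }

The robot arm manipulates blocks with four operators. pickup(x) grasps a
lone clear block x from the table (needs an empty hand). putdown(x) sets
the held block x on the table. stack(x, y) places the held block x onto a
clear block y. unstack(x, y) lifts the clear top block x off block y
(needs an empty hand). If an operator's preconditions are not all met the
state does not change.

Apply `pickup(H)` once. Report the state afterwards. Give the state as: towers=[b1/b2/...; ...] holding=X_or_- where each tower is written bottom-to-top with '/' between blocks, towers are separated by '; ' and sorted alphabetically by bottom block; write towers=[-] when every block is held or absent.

before: towers=[C/A/E; D/B; F; G; H] holding=-
pre[pickup(H)]: clear(H) yes, ontable(H) yes, handempty yes
all met → apply pickup(H)
after:  towers=[C/A/E; D/B; F; G] holding=H

towers=[C/A/E; D/B; F; G] holding=H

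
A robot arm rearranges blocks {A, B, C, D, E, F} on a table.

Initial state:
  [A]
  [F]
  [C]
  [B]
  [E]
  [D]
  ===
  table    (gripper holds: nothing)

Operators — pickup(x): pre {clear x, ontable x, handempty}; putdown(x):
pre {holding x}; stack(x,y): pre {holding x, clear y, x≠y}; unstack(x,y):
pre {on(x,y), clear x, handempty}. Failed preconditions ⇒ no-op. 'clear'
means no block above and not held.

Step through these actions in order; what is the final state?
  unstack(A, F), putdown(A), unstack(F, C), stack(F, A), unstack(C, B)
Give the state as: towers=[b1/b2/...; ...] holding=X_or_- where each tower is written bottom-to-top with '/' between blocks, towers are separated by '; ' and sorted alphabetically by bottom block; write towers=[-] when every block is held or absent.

towers=[A/F; D/E/B] holding=C

step 1 (unstack(A, F)): towers=[D/E/B/C/F] holding=A
step 2 (putdown(A)): towers=[A; D/E/B/C/F] holding=-
step 3 (unstack(F, C)): towers=[A; D/E/B/C] holding=F
step 4 (stack(F, A)): towers=[A/F; D/E/B/C] holding=-
step 5 (unstack(C, B)): towers=[A/F; D/E/B] holding=C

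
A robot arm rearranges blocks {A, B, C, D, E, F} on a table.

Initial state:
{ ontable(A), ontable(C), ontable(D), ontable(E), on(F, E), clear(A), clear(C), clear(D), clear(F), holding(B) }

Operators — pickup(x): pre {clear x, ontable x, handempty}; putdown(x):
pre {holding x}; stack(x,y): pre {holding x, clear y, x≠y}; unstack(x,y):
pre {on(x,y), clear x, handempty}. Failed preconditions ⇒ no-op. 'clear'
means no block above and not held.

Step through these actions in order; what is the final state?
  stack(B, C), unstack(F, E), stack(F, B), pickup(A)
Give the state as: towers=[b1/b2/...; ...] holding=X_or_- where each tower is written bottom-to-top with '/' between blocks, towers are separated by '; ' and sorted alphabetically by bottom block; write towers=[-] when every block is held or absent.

towers=[C/B/F; D; E] holding=A

step 1 (stack(B, C)): towers=[A; C/B; D; E/F] holding=-
step 2 (unstack(F, E)): towers=[A; C/B; D; E] holding=F
step 3 (stack(F, B)): towers=[A; C/B/F; D; E] holding=-
step 4 (pickup(A)): towers=[C/B/F; D; E] holding=A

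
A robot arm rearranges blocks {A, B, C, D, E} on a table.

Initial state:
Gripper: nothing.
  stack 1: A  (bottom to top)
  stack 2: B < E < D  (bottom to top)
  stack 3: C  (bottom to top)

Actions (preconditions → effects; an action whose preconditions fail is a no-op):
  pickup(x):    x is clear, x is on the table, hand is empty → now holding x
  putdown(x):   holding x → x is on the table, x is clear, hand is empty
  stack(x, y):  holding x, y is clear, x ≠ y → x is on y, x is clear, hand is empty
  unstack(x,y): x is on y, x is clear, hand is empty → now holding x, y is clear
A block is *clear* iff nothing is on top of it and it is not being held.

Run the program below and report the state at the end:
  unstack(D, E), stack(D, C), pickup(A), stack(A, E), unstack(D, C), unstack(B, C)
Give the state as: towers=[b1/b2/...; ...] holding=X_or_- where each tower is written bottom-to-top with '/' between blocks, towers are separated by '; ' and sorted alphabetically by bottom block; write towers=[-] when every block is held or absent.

towers=[B/E/A; C] holding=D

step 1 (unstack(D, E)): towers=[A; B/E; C] holding=D
step 2 (stack(D, C)): towers=[A; B/E; C/D] holding=-
step 3 (pickup(A)): towers=[B/E; C/D] holding=A
step 4 (stack(A, E)): towers=[B/E/A; C/D] holding=-
step 5 (unstack(D, C)): towers=[B/E/A; C] holding=D
step 6 (unstack(B, C)) [no-op]: towers=[B/E/A; C] holding=D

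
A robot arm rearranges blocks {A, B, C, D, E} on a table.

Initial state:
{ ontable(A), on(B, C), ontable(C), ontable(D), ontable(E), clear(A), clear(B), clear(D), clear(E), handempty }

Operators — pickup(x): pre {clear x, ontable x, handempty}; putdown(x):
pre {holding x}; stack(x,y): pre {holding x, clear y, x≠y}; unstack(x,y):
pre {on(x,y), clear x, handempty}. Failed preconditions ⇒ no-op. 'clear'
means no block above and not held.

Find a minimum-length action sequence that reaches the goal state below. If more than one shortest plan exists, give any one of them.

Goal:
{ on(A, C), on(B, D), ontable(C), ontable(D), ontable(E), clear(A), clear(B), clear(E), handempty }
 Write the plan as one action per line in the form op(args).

unstack(B, C)
stack(B, D)
pickup(A)
stack(A, C)

step 1 (unstack(B, C)): towers=[A; C; D; E] holding=B
step 2 (stack(B, D)): towers=[A; C; D/B; E] holding=-
step 3 (pickup(A)): towers=[C; D/B; E] holding=A
step 4 (stack(A, C)): towers=[C/A; D/B; E] holding=-
goal check: towers=[C/A; D/B; E] holding=- — reached (length 4, optimal by BFS)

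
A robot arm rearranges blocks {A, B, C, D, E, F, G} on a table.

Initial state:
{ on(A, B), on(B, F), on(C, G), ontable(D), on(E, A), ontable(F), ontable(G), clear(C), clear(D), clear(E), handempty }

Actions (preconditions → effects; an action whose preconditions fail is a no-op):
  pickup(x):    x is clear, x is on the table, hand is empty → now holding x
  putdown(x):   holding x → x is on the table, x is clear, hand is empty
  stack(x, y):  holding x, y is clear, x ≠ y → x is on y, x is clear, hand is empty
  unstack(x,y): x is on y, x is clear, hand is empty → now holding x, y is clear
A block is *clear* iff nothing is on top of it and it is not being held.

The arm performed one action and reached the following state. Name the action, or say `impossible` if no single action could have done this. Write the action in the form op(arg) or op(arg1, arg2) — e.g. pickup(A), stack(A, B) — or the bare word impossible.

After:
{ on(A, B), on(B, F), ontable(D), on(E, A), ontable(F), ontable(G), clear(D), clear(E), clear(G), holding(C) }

target: towers=[D; F/B/A/E; G] holding=C
         pickup(D) → towers=[F/B/A/E; G/C] holding=D
     unstack(E, A) → towers=[D; F/B/A; G/C] holding=E
     unstack(C, G) → towers=[D; F/B/A/E; G] holding=C  ← match

unstack(C, G)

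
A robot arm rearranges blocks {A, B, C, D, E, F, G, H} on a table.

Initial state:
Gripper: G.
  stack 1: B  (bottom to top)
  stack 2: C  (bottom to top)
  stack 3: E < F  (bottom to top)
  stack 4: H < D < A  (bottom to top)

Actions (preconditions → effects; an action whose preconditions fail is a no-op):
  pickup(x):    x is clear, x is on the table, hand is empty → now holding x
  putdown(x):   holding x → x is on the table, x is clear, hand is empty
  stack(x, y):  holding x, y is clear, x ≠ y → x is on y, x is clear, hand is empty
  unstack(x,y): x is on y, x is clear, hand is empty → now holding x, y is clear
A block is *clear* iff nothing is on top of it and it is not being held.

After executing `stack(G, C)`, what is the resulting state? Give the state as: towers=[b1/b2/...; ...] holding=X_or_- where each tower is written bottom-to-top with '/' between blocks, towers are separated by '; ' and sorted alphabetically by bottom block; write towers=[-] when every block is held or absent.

towers=[B; C/G; E/F; H/D/A] holding=-

before: towers=[B; C; E/F; H/D/A] holding=G
pre[stack(G, C)]: holding(G) yes, clear(C) yes, G≠C yes
all met → apply stack(G, C)
after:  towers=[B; C/G; E/F; H/D/A] holding=-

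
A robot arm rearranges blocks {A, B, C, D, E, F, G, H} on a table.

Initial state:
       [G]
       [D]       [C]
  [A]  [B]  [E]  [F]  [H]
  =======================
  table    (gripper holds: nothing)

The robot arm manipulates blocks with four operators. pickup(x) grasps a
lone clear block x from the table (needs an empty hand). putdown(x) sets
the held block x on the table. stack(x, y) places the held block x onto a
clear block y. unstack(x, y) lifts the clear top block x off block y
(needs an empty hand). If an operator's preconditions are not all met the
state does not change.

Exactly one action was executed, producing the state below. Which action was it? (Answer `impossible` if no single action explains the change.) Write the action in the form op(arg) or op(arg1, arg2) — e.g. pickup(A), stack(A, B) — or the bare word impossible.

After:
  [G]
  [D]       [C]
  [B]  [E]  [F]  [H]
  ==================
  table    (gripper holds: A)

pickup(A)

target: towers=[B/D/G; E; F/C; H] holding=A
     unstack(G, D) → towers=[A; B/D; E; F/C; H] holding=G
         pickup(A) → towers=[B/D/G; E; F/C; H] holding=A  ← match
         pickup(E) → towers=[A; B/D/G; F/C; H] holding=E
         pickup(H) → towers=[A; B/D/G; E; F/C] holding=H
     unstack(C, F) → towers=[A; B/D/G; E; F; H] holding=C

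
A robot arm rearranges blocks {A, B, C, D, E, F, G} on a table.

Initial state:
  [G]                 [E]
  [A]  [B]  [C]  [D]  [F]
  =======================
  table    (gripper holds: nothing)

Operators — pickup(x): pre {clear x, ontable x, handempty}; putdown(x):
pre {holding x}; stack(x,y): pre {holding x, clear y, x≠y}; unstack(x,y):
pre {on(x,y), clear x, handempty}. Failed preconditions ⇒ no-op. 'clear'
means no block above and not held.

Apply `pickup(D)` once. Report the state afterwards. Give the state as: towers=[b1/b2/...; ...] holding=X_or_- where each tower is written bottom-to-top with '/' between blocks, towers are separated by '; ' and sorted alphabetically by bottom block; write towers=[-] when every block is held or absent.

before: towers=[A/G; B; C; D; F/E] holding=-
pre[pickup(D)]: clear(D) ok, ontable(D) ok, handempty ok
all met → apply pickup(D)
after:  towers=[A/G; B; C; F/E] holding=D

towers=[A/G; B; C; F/E] holding=D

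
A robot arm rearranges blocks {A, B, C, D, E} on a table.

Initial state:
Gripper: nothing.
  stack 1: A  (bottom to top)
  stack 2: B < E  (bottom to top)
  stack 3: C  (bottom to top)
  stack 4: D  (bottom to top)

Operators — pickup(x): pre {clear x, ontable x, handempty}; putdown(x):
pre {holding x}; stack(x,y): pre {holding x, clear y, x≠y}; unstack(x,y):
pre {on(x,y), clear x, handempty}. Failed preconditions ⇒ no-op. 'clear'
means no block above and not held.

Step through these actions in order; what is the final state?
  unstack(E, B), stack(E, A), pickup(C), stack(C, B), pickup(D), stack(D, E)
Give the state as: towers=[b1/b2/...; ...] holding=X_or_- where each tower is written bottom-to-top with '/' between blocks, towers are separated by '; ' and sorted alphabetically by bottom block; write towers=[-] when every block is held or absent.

towers=[A/E/D; B/C] holding=-

step 1 (unstack(E, B)): towers=[A; B; C; D] holding=E
step 2 (stack(E, A)): towers=[A/E; B; C; D] holding=-
step 3 (pickup(C)): towers=[A/E; B; D] holding=C
step 4 (stack(C, B)): towers=[A/E; B/C; D] holding=-
step 5 (pickup(D)): towers=[A/E; B/C] holding=D
step 6 (stack(D, E)): towers=[A/E/D; B/C] holding=-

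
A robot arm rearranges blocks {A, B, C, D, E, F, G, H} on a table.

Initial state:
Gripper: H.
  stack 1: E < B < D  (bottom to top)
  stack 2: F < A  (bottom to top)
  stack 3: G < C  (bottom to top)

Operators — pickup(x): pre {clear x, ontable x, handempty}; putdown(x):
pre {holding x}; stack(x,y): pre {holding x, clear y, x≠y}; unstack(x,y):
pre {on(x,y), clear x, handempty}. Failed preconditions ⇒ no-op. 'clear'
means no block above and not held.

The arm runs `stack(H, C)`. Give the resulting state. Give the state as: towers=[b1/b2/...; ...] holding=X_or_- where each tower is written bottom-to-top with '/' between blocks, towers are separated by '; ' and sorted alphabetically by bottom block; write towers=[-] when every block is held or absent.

before: towers=[E/B/D; F/A; G/C] holding=H
pre[stack(H, C)]: holding(H) ok, clear(C) ok, H≠C ok
all met → apply stack(H, C)
after:  towers=[E/B/D; F/A; G/C/H] holding=-

towers=[E/B/D; F/A; G/C/H] holding=-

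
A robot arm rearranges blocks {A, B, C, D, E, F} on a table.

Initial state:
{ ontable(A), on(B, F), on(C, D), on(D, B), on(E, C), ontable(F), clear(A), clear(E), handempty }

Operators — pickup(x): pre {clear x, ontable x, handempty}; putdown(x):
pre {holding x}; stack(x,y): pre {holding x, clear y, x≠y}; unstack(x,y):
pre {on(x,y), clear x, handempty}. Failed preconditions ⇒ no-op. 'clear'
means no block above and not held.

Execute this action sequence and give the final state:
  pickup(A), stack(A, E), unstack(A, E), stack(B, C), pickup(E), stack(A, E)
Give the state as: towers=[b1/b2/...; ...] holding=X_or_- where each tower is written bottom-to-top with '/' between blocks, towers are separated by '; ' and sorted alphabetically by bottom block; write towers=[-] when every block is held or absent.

step 1 (pickup(A)): towers=[F/B/D/C/E] holding=A
step 2 (stack(A, E)): towers=[F/B/D/C/E/A] holding=-
step 3 (unstack(A, E)): towers=[F/B/D/C/E] holding=A
step 4 (stack(B, C)) [no-op]: towers=[F/B/D/C/E] holding=A
step 5 (pickup(E)) [no-op]: towers=[F/B/D/C/E] holding=A
step 6 (stack(A, E)): towers=[F/B/D/C/E/A] holding=-

towers=[F/B/D/C/E/A] holding=-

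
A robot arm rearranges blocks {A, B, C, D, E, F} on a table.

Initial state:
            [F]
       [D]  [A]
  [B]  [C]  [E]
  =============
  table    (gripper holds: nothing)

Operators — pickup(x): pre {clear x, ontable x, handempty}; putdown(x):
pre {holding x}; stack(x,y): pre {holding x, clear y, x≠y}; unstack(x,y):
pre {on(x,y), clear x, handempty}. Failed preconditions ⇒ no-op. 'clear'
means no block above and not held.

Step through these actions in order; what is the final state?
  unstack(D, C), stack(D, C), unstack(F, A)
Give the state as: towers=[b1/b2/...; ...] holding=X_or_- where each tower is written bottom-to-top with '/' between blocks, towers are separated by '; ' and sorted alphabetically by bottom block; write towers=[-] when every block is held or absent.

towers=[B; C/D; E/A] holding=F

step 1 (unstack(D, C)): towers=[B; C; E/A/F] holding=D
step 2 (stack(D, C)): towers=[B; C/D; E/A/F] holding=-
step 3 (unstack(F, A)): towers=[B; C/D; E/A] holding=F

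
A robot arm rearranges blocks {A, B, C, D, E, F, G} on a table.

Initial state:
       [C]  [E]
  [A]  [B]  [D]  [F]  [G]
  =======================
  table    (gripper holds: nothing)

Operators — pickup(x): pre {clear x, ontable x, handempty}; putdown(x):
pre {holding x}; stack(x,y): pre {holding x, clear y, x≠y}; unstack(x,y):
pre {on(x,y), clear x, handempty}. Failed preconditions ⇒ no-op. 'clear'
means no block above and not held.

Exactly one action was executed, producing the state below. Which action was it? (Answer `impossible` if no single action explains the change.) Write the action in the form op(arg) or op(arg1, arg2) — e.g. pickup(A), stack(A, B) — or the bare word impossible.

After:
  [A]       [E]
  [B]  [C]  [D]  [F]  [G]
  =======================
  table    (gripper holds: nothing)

target: towers=[B/A; C; D/E; F; G] holding=-
         pickup(F) → towers=[A; B/C; D/E; G] holding=F
         pickup(G) → towers=[A; B/C; D/E; F] holding=G
         pickup(A) → towers=[B/C; D/E; F; G] holding=A
     unstack(E, D) → towers=[A; B/C; D; F; G] holding=E
     unstack(C, B) → towers=[A; B; D/E; F; G] holding=C
none of the 5 applicable actions match → impossible

impossible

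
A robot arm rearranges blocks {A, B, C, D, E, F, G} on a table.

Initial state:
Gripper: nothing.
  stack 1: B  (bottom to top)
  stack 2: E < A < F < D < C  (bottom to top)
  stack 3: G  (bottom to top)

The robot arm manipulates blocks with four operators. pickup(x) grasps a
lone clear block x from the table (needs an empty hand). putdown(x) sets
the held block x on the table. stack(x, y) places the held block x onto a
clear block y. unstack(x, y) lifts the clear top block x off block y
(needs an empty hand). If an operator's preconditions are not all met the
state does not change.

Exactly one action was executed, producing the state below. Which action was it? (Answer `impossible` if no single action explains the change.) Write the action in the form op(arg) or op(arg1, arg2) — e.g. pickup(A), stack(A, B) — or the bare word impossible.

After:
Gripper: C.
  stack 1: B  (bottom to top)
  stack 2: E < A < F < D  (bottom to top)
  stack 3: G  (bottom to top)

target: towers=[B; E/A/F/D; G] holding=C
         pickup(B) → towers=[E/A/F/D/C; G] holding=B
         pickup(G) → towers=[B; E/A/F/D/C] holding=G
     unstack(C, D) → towers=[B; E/A/F/D; G] holding=C  ← match

unstack(C, D)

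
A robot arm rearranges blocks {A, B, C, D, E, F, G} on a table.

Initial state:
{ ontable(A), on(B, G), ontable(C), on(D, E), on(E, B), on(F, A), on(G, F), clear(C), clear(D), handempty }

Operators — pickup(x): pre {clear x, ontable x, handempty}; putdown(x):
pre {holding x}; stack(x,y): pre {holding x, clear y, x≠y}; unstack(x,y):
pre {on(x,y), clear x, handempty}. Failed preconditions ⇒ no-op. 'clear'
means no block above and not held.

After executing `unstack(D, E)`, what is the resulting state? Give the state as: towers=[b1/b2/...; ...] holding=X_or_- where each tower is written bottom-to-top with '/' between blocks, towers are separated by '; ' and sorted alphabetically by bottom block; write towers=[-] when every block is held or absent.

towers=[A/F/G/B/E; C] holding=D

before: towers=[A/F/G/B/E/D; C] holding=-
pre[unstack(D, E)]: on(D,E) ok, clear(D) ok, handempty ok
all met → apply unstack(D, E)
after:  towers=[A/F/G/B/E; C] holding=D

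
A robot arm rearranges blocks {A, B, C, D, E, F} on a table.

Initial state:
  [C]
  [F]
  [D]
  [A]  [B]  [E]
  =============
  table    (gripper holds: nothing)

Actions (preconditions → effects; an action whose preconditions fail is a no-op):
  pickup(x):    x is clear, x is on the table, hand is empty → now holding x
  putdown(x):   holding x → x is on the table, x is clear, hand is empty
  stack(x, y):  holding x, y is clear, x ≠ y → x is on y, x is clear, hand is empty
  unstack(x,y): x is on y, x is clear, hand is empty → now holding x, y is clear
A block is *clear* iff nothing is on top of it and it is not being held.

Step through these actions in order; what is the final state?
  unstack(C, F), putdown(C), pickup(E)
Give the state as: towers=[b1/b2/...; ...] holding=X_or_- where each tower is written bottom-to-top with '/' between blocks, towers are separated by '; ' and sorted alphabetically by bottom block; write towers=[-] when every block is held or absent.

step 1 (unstack(C, F)): towers=[A/D/F; B; E] holding=C
step 2 (putdown(C)): towers=[A/D/F; B; C; E] holding=-
step 3 (pickup(E)): towers=[A/D/F; B; C] holding=E

towers=[A/D/F; B; C] holding=E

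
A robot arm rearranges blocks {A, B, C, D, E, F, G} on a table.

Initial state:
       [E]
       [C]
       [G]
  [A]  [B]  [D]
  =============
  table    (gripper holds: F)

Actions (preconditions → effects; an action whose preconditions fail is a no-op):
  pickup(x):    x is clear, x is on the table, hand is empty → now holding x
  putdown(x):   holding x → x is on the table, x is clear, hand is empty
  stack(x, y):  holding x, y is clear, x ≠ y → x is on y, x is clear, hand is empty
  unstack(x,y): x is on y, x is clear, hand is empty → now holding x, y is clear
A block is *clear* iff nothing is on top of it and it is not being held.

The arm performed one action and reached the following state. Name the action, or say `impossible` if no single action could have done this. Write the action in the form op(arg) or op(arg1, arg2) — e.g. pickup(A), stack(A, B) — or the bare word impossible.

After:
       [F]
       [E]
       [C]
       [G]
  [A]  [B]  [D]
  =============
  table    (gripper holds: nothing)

target: towers=[A; B/G/C/E/F; D] holding=-
        putdown(F) → towers=[A; B/G/C/E; D; F] holding=-
       stack(F, D) → towers=[A; B/G/C/E; D/F] holding=-
       stack(F, A) → towers=[A/F; B/G/C/E; D] holding=-
       stack(F, E) → towers=[A; B/G/C/E/F; D] holding=-  ← match

stack(F, E)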